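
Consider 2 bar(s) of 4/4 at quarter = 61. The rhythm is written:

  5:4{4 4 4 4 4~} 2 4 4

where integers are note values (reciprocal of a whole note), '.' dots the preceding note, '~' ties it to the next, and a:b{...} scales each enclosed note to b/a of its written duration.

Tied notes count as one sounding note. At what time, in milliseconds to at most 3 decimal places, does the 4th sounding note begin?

1. 0.0ms @ 0 + 786.885ms (4/5)
2. 786.885ms @ 4/5 + 786.885ms (4/5)
3. 1573.77ms @ 8/5 + 786.885ms (4/5)
4. 2360.656ms @ 12/5 + 786.885ms (4/5)
5. 3147.541ms @ 16/5 + 2754.098ms (14/5)
6. 5901.639ms @ 6 + 983.607ms (1)
7. 6885.246ms @ 7 + 983.607ms (1)

note 4 onset = 12/5b = 2360.656ms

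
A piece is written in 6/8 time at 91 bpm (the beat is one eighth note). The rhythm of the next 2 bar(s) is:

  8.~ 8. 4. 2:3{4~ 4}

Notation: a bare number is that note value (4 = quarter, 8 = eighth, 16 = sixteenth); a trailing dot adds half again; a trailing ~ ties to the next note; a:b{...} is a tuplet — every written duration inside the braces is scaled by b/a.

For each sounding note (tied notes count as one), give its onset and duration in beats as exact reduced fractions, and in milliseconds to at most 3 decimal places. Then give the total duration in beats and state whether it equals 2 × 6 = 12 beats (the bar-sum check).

1) 0.0ms=0b +1978.022ms=3b
2) 1978.022ms=3b +1978.022ms=3b
3) 3956.044ms=6b +3956.044ms=6b
Σ=12b of 12 (91bpm 6/8) — PASS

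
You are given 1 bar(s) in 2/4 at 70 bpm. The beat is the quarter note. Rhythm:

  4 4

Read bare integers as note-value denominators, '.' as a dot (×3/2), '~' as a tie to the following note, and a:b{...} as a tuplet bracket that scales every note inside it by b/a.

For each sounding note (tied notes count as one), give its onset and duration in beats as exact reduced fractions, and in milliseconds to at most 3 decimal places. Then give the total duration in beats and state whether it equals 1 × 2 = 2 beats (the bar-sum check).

1) 0.0ms=0b +857.143ms=1b
2) 857.143ms=1b +857.143ms=1b
Σ=2b of 2 (70bpm 2/4) — PASS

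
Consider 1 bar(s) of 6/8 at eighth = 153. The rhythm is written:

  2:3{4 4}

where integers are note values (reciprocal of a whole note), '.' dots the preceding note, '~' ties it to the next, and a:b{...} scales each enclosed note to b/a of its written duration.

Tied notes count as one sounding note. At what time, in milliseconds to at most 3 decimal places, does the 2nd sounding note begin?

1. 0.0ms @ 0 + 1176.471ms (3)
2. 1176.471ms @ 3 + 1176.471ms (3)

note 2 onset = 3b = 1176.471ms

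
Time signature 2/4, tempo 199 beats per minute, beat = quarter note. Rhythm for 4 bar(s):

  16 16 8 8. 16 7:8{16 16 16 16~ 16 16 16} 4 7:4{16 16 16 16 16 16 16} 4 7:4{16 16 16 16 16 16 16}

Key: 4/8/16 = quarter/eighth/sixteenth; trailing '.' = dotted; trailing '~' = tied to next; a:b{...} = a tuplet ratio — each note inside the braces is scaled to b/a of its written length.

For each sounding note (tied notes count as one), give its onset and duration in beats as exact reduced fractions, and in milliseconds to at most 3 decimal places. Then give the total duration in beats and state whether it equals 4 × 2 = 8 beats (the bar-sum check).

1) 0.0ms=0b +75.377ms=1/4b
2) 75.377ms=1/4b +75.377ms=1/4b
3) 150.754ms=1/2b +150.754ms=1/2b
4) 301.508ms=1b +226.131ms=3/4b
5) 527.638ms=7/4b +75.377ms=1/4b
6) 603.015ms=2b +86.145ms=2/7b
7) 689.16ms=16/7b +86.145ms=2/7b
8) 775.305ms=18/7b +86.145ms=2/7b
9) 861.45ms=20/7b +172.29ms=4/7b
10) 1033.74ms=24/7b +86.145ms=2/7b
11) 1119.885ms=26/7b +86.145ms=2/7b
12) 1206.03ms=4b +301.508ms=1b
13) 1507.538ms=5b +43.073ms=1/7b
14) 1550.61ms=36/7b +43.073ms=1/7b
15) 1593.683ms=37/7b +43.073ms=1/7b
16) 1636.755ms=38/7b +43.073ms=1/7b
17) 1679.828ms=39/7b +43.073ms=1/7b
18) 1722.9ms=40/7b +43.073ms=1/7b
19) 1765.973ms=41/7b +43.073ms=1/7b
20) 1809.045ms=6b +301.508ms=1b
21) 2110.553ms=7b +43.073ms=1/7b
22) 2153.625ms=50/7b +43.073ms=1/7b
23) 2196.698ms=51/7b +43.073ms=1/7b
24) 2239.77ms=52/7b +43.073ms=1/7b
25) 2282.843ms=53/7b +43.073ms=1/7b
26) 2325.915ms=54/7b +43.073ms=1/7b
27) 2368.988ms=55/7b +43.073ms=1/7b
Σ=8b of 8 (199bpm 2/4) — PASS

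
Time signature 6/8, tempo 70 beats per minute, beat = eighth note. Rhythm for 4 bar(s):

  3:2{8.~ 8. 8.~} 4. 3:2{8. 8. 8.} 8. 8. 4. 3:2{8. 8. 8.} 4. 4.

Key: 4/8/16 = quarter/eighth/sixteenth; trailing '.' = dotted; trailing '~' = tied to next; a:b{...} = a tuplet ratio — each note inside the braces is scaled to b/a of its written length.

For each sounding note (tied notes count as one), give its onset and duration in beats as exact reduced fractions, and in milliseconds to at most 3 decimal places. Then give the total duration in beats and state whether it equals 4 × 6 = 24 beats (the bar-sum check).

1) 0.0ms=0b +1714.286ms=2b
2) 1714.286ms=2b +3428.571ms=4b
3) 5142.857ms=6b +857.143ms=1b
4) 6000.0ms=7b +857.143ms=1b
5) 6857.143ms=8b +857.143ms=1b
6) 7714.286ms=9b +1285.714ms=3/2b
7) 9000.0ms=21/2b +1285.714ms=3/2b
8) 10285.714ms=12b +2571.429ms=3b
9) 12857.143ms=15b +857.143ms=1b
10) 13714.286ms=16b +857.143ms=1b
11) 14571.429ms=17b +857.143ms=1b
12) 15428.571ms=18b +2571.429ms=3b
13) 18000.0ms=21b +2571.429ms=3b
Σ=24b of 24 (70bpm 6/8) — PASS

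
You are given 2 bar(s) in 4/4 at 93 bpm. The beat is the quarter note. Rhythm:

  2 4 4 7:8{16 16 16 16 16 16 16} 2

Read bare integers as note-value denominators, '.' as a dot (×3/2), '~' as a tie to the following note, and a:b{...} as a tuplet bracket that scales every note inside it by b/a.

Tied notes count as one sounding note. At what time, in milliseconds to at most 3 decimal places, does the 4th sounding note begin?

note 4 onset = 4b = 2580.645ms

1. 0.0ms @ 0 + 1290.323ms (2)
2. 1290.323ms @ 2 + 645.161ms (1)
3. 1935.484ms @ 3 + 645.161ms (1)
4. 2580.645ms @ 4 + 184.332ms (2/7)
5. 2764.977ms @ 30/7 + 184.332ms (2/7)
6. 2949.309ms @ 32/7 + 184.332ms (2/7)
7. 3133.641ms @ 34/7 + 184.332ms (2/7)
8. 3317.972ms @ 36/7 + 184.332ms (2/7)
9. 3502.304ms @ 38/7 + 184.332ms (2/7)
10. 3686.636ms @ 40/7 + 184.332ms (2/7)
11. 3870.968ms @ 6 + 1290.323ms (2)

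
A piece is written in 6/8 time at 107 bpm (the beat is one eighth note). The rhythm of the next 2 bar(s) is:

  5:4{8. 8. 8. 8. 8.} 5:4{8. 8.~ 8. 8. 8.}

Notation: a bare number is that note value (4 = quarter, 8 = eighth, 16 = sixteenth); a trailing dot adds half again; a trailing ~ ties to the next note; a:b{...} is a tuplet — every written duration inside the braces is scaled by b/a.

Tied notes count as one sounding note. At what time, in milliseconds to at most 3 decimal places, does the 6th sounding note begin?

1. 0.0ms @ 0 + 672.897ms (6/5)
2. 672.897ms @ 6/5 + 672.897ms (6/5)
3. 1345.794ms @ 12/5 + 672.897ms (6/5)
4. 2018.692ms @ 18/5 + 672.897ms (6/5)
5. 2691.589ms @ 24/5 + 672.897ms (6/5)
6. 3364.486ms @ 6 + 672.897ms (6/5)
7. 4037.383ms @ 36/5 + 1345.794ms (12/5)
8. 5383.178ms @ 48/5 + 672.897ms (6/5)
9. 6056.075ms @ 54/5 + 672.897ms (6/5)

note 6 onset = 6b = 3364.486ms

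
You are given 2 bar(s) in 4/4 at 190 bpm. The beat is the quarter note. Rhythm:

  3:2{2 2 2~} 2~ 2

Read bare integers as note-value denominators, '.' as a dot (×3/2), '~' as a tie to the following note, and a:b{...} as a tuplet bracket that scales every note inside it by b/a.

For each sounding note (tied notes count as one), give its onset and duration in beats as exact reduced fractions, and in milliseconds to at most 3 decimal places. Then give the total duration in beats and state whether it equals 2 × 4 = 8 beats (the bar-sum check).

1) 0.0ms=0b +421.053ms=4/3b
2) 421.053ms=4/3b +421.053ms=4/3b
3) 842.105ms=8/3b +1684.211ms=16/3b
Σ=8b of 8 (190bpm 4/4) — PASS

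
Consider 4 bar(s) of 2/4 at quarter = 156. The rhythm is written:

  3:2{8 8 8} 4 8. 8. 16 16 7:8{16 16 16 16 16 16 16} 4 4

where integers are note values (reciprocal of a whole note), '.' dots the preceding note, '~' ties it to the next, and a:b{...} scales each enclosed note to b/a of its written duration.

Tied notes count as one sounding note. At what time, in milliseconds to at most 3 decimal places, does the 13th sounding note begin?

1. 0.0ms @ 0 + 128.205ms (1/3)
2. 128.205ms @ 1/3 + 128.205ms (1/3)
3. 256.41ms @ 2/3 + 128.205ms (1/3)
4. 384.615ms @ 1 + 384.615ms (1)
5. 769.231ms @ 2 + 288.462ms (3/4)
6. 1057.692ms @ 11/4 + 288.462ms (3/4)
7. 1346.154ms @ 7/2 + 96.154ms (1/4)
8. 1442.308ms @ 15/4 + 96.154ms (1/4)
9. 1538.462ms @ 4 + 109.89ms (2/7)
10. 1648.352ms @ 30/7 + 109.89ms (2/7)
11. 1758.242ms @ 32/7 + 109.89ms (2/7)
12. 1868.132ms @ 34/7 + 109.89ms (2/7)
13. 1978.022ms @ 36/7 + 109.89ms (2/7)
14. 2087.912ms @ 38/7 + 109.89ms (2/7)
15. 2197.802ms @ 40/7 + 109.89ms (2/7)
16. 2307.692ms @ 6 + 384.615ms (1)
17. 2692.308ms @ 7 + 384.615ms (1)

note 13 onset = 36/7b = 1978.022ms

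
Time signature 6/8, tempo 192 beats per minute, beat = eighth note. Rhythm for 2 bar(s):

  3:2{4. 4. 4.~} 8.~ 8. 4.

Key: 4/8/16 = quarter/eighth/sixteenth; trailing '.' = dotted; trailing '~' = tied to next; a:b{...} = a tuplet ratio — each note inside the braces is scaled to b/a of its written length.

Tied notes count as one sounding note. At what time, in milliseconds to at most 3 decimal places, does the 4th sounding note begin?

note 4 onset = 9b = 2812.5ms

1. 0.0ms @ 0 + 625.0ms (2)
2. 625.0ms @ 2 + 625.0ms (2)
3. 1250.0ms @ 4 + 1562.5ms (5)
4. 2812.5ms @ 9 + 937.5ms (3)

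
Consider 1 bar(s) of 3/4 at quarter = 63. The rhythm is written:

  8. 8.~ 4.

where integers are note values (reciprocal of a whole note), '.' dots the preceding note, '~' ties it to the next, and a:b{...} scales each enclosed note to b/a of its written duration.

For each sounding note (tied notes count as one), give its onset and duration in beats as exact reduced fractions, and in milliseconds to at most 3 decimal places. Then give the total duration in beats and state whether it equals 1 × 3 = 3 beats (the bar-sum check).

1) 0.0ms=0b +714.286ms=3/4b
2) 714.286ms=3/4b +2142.857ms=9/4b
Σ=3b of 3 (63bpm 3/4) — PASS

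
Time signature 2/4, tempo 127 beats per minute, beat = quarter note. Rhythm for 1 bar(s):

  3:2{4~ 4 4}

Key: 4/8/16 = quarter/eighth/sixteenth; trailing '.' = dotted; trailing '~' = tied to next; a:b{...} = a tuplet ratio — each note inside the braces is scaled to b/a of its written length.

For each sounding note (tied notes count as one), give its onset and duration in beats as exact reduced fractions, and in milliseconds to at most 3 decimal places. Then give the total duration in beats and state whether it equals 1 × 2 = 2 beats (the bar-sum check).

1) 0.0ms=0b +629.921ms=4/3b
2) 629.921ms=4/3b +314.961ms=2/3b
Σ=2b of 2 (127bpm 2/4) — PASS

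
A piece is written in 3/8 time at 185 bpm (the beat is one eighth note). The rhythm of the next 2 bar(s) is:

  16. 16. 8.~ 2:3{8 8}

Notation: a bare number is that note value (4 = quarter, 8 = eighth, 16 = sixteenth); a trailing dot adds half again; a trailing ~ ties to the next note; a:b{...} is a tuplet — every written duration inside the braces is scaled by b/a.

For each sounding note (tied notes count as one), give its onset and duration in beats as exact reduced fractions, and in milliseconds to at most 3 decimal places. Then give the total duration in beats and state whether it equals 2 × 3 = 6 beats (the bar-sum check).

1) 0.0ms=0b +243.243ms=3/4b
2) 243.243ms=3/4b +243.243ms=3/4b
3) 486.486ms=3/2b +972.973ms=3b
4) 1459.459ms=9/2b +486.486ms=3/2b
Σ=6b of 6 (185bpm 3/8) — PASS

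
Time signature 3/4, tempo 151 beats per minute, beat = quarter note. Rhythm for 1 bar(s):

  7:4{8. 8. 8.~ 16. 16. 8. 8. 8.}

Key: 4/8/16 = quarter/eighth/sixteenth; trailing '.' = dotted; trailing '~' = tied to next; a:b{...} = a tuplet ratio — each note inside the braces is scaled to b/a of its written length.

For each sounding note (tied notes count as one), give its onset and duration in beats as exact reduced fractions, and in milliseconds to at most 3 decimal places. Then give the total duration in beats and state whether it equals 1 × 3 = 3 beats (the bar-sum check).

1) 0.0ms=0b +170.293ms=3/7b
2) 170.293ms=3/7b +170.293ms=3/7b
3) 340.587ms=6/7b +255.44ms=9/14b
4) 596.026ms=3/2b +85.147ms=3/14b
5) 681.173ms=12/7b +170.293ms=3/7b
6) 851.466ms=15/7b +170.293ms=3/7b
7) 1021.76ms=18/7b +170.293ms=3/7b
Σ=3b of 3 (151bpm 3/4) — PASS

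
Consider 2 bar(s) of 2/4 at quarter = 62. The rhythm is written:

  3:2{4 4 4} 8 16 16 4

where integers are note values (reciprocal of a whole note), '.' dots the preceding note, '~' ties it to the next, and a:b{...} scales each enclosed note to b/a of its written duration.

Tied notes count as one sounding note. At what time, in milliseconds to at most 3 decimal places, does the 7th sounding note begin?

note 7 onset = 3b = 2903.226ms

1. 0.0ms @ 0 + 645.161ms (2/3)
2. 645.161ms @ 2/3 + 645.161ms (2/3)
3. 1290.323ms @ 4/3 + 645.161ms (2/3)
4. 1935.484ms @ 2 + 483.871ms (1/2)
5. 2419.355ms @ 5/2 + 241.935ms (1/4)
6. 2661.29ms @ 11/4 + 241.935ms (1/4)
7. 2903.226ms @ 3 + 967.742ms (1)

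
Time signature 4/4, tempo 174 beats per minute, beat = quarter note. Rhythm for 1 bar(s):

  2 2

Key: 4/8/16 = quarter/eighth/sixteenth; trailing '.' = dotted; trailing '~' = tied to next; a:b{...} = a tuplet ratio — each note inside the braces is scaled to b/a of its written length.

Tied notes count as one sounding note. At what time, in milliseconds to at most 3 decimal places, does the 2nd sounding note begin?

1. 0.0ms @ 0 + 689.655ms (2)
2. 689.655ms @ 2 + 689.655ms (2)

note 2 onset = 2b = 689.655ms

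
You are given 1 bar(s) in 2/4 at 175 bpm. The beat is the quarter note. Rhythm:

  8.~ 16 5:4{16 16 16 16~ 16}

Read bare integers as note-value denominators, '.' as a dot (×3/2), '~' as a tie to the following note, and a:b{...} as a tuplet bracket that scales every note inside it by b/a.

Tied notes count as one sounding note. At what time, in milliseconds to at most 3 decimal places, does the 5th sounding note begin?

1. 0.0ms @ 0 + 342.857ms (1)
2. 342.857ms @ 1 + 68.571ms (1/5)
3. 411.429ms @ 6/5 + 68.571ms (1/5)
4. 480.0ms @ 7/5 + 68.571ms (1/5)
5. 548.571ms @ 8/5 + 137.143ms (2/5)

note 5 onset = 8/5b = 548.571ms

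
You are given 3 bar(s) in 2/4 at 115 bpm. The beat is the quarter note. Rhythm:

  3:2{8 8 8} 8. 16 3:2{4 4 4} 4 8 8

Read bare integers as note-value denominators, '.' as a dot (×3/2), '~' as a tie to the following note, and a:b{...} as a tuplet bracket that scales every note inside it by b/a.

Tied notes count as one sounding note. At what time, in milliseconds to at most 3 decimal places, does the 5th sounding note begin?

1. 0.0ms @ 0 + 173.913ms (1/3)
2. 173.913ms @ 1/3 + 173.913ms (1/3)
3. 347.826ms @ 2/3 + 173.913ms (1/3)
4. 521.739ms @ 1 + 391.304ms (3/4)
5. 913.043ms @ 7/4 + 130.435ms (1/4)
6. 1043.478ms @ 2 + 347.826ms (2/3)
7. 1391.304ms @ 8/3 + 347.826ms (2/3)
8. 1739.13ms @ 10/3 + 347.826ms (2/3)
9. 2086.957ms @ 4 + 521.739ms (1)
10. 2608.696ms @ 5 + 260.87ms (1/2)
11. 2869.565ms @ 11/2 + 260.87ms (1/2)

note 5 onset = 7/4b = 913.043ms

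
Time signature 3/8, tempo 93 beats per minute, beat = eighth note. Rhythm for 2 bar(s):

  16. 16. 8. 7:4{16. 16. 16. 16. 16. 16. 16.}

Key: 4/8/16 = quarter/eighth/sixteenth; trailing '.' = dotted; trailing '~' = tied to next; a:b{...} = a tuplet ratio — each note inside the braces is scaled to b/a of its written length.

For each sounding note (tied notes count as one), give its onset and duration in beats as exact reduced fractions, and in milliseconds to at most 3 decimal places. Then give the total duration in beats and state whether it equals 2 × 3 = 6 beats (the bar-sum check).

1) 0.0ms=0b +483.871ms=3/4b
2) 483.871ms=3/4b +483.871ms=3/4b
3) 967.742ms=3/2b +967.742ms=3/2b
4) 1935.484ms=3b +276.498ms=3/7b
5) 2211.982ms=24/7b +276.498ms=3/7b
6) 2488.479ms=27/7b +276.498ms=3/7b
7) 2764.977ms=30/7b +276.498ms=3/7b
8) 3041.475ms=33/7b +276.498ms=3/7b
9) 3317.972ms=36/7b +276.498ms=3/7b
10) 3594.47ms=39/7b +276.498ms=3/7b
Σ=6b of 6 (93bpm 3/8) — PASS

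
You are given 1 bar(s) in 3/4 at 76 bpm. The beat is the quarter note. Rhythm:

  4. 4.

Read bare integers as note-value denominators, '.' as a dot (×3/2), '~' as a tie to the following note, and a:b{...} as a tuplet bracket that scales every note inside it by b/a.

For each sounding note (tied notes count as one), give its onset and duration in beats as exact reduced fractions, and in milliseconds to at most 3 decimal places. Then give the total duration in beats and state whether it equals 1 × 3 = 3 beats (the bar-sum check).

1) 0.0ms=0b +1184.211ms=3/2b
2) 1184.211ms=3/2b +1184.211ms=3/2b
Σ=3b of 3 (76bpm 3/4) — PASS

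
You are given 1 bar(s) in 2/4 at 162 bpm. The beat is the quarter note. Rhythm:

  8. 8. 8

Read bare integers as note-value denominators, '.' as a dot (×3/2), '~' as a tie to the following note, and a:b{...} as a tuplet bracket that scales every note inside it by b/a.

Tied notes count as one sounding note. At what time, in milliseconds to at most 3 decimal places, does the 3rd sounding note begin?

1. 0.0ms @ 0 + 277.778ms (3/4)
2. 277.778ms @ 3/4 + 277.778ms (3/4)
3. 555.556ms @ 3/2 + 185.185ms (1/2)

note 3 onset = 3/2b = 555.556ms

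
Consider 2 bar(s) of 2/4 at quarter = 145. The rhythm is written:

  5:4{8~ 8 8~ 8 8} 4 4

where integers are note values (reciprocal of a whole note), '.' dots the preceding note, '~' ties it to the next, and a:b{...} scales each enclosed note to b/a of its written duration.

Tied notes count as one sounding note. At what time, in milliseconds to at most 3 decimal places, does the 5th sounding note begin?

note 5 onset = 3b = 1241.379ms

1. 0.0ms @ 0 + 331.034ms (4/5)
2. 331.034ms @ 4/5 + 331.034ms (4/5)
3. 662.069ms @ 8/5 + 165.517ms (2/5)
4. 827.586ms @ 2 + 413.793ms (1)
5. 1241.379ms @ 3 + 413.793ms (1)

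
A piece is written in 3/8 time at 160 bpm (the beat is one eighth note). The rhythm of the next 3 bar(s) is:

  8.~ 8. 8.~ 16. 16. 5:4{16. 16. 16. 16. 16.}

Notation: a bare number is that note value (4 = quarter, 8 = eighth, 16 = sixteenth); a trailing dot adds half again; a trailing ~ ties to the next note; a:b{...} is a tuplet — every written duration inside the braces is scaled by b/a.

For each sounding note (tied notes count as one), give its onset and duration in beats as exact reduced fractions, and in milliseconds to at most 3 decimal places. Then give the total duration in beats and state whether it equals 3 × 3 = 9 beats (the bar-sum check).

1) 0.0ms=0b +1125.0ms=3b
2) 1125.0ms=3b +843.75ms=9/4b
3) 1968.75ms=21/4b +281.25ms=3/4b
4) 2250.0ms=6b +225.0ms=3/5b
5) 2475.0ms=33/5b +225.0ms=3/5b
6) 2700.0ms=36/5b +225.0ms=3/5b
7) 2925.0ms=39/5b +225.0ms=3/5b
8) 3150.0ms=42/5b +225.0ms=3/5b
Σ=9b of 9 (160bpm 3/8) — PASS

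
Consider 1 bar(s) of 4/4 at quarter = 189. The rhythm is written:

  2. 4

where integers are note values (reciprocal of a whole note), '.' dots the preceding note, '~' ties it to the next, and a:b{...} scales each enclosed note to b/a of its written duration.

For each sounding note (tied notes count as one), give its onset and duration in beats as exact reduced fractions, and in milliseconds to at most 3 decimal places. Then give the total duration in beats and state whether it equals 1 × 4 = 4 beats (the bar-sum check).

1) 0.0ms=0b +952.381ms=3b
2) 952.381ms=3b +317.46ms=1b
Σ=4b of 4 (189bpm 4/4) — PASS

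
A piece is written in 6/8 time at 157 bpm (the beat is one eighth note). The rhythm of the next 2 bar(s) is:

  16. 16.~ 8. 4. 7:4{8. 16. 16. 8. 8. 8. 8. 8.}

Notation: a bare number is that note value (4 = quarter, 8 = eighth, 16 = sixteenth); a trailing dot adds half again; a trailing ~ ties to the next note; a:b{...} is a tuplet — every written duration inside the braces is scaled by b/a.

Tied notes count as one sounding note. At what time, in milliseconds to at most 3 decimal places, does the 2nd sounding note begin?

1. 0.0ms @ 0 + 286.624ms (3/4)
2. 286.624ms @ 3/4 + 859.873ms (9/4)
3. 1146.497ms @ 3 + 1146.497ms (3)
4. 2292.994ms @ 6 + 327.571ms (6/7)
5. 2620.564ms @ 48/7 + 163.785ms (3/7)
6. 2784.349ms @ 51/7 + 163.785ms (3/7)
7. 2948.135ms @ 54/7 + 327.571ms (6/7)
8. 3275.705ms @ 60/7 + 327.571ms (6/7)
9. 3603.276ms @ 66/7 + 327.571ms (6/7)
10. 3930.846ms @ 72/7 + 327.571ms (6/7)
11. 4258.417ms @ 78/7 + 327.571ms (6/7)

note 2 onset = 3/4b = 286.624ms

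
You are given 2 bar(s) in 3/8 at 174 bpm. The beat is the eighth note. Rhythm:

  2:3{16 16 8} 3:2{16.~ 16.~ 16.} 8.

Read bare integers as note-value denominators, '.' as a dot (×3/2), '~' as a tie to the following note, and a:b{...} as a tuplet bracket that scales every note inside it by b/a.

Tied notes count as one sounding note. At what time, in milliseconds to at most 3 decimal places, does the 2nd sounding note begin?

1. 0.0ms @ 0 + 258.621ms (3/4)
2. 258.621ms @ 3/4 + 258.621ms (3/4)
3. 517.241ms @ 3/2 + 517.241ms (3/2)
4. 1034.483ms @ 3 + 517.241ms (3/2)
5. 1551.724ms @ 9/2 + 517.241ms (3/2)

note 2 onset = 3/4b = 258.621ms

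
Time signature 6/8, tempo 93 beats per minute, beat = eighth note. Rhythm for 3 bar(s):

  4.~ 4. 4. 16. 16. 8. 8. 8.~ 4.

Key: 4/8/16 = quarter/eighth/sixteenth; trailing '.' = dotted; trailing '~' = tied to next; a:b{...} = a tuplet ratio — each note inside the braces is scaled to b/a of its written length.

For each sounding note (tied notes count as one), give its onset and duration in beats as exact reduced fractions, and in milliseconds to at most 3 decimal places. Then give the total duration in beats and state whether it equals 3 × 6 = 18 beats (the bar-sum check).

1) 0.0ms=0b +3870.968ms=6b
2) 3870.968ms=6b +1935.484ms=3b
3) 5806.452ms=9b +483.871ms=3/4b
4) 6290.323ms=39/4b +483.871ms=3/4b
5) 6774.194ms=21/2b +967.742ms=3/2b
6) 7741.935ms=12b +967.742ms=3/2b
7) 8709.677ms=27/2b +2903.226ms=9/2b
Σ=18b of 18 (93bpm 6/8) — PASS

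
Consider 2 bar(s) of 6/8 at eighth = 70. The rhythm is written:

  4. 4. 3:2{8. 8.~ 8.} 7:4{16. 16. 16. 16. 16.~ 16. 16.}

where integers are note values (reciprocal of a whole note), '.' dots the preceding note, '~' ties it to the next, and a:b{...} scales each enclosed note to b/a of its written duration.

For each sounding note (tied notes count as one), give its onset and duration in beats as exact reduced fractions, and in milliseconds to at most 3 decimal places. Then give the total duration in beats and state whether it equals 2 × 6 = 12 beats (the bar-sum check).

1) 0.0ms=0b +2571.429ms=3b
2) 2571.429ms=3b +2571.429ms=3b
3) 5142.857ms=6b +857.143ms=1b
4) 6000.0ms=7b +1714.286ms=2b
5) 7714.286ms=9b +367.347ms=3/7b
6) 8081.633ms=66/7b +367.347ms=3/7b
7) 8448.98ms=69/7b +367.347ms=3/7b
8) 8816.327ms=72/7b +367.347ms=3/7b
9) 9183.673ms=75/7b +734.694ms=6/7b
10) 9918.367ms=81/7b +367.347ms=3/7b
Σ=12b of 12 (70bpm 6/8) — PASS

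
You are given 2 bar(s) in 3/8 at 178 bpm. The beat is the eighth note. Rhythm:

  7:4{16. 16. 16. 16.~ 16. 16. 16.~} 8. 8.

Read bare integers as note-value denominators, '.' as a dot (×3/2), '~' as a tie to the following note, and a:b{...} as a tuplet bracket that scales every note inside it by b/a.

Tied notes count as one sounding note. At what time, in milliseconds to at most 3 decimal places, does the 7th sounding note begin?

1. 0.0ms @ 0 + 144.462ms (3/7)
2. 144.462ms @ 3/7 + 144.462ms (3/7)
3. 288.925ms @ 6/7 + 144.462ms (3/7)
4. 433.387ms @ 9/7 + 288.925ms (6/7)
5. 722.311ms @ 15/7 + 144.462ms (3/7)
6. 866.774ms @ 18/7 + 650.08ms (27/14)
7. 1516.854ms @ 9/2 + 505.618ms (3/2)

note 7 onset = 9/2b = 1516.854ms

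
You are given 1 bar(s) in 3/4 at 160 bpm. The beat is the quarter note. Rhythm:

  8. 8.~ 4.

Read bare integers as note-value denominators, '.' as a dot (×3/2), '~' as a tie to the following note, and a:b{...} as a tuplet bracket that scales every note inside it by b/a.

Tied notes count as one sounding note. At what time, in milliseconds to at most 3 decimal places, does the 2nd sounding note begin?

note 2 onset = 3/4b = 281.25ms

1. 0.0ms @ 0 + 281.25ms (3/4)
2. 281.25ms @ 3/4 + 843.75ms (9/4)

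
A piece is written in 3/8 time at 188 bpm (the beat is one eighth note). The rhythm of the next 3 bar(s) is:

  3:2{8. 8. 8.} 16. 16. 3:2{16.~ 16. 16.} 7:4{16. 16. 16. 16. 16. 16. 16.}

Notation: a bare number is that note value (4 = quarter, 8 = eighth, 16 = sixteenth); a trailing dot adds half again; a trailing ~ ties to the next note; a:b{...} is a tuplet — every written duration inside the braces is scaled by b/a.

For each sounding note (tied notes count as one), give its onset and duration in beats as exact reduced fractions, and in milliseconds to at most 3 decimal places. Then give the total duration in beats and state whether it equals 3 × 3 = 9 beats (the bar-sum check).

1) 0.0ms=0b +319.149ms=1b
2) 319.149ms=1b +319.149ms=1b
3) 638.298ms=2b +319.149ms=1b
4) 957.447ms=3b +239.362ms=3/4b
5) 1196.809ms=15/4b +239.362ms=3/4b
6) 1436.17ms=9/2b +319.149ms=1b
7) 1755.319ms=11/2b +159.574ms=1/2b
8) 1914.894ms=6b +136.778ms=3/7b
9) 2051.672ms=45/7b +136.778ms=3/7b
10) 2188.45ms=48/7b +136.778ms=3/7b
11) 2325.228ms=51/7b +136.778ms=3/7b
12) 2462.006ms=54/7b +136.778ms=3/7b
13) 2598.784ms=57/7b +136.778ms=3/7b
14) 2735.562ms=60/7b +136.778ms=3/7b
Σ=9b of 9 (188bpm 3/8) — PASS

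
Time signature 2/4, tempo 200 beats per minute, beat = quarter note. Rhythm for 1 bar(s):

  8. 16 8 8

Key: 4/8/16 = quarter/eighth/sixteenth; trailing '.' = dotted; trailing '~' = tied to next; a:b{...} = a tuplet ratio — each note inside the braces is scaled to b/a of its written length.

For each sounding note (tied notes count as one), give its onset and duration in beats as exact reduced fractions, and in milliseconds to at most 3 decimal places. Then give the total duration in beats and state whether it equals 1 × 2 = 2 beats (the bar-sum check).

1) 0.0ms=0b +225.0ms=3/4b
2) 225.0ms=3/4b +75.0ms=1/4b
3) 300.0ms=1b +150.0ms=1/2b
4) 450.0ms=3/2b +150.0ms=1/2b
Σ=2b of 2 (200bpm 2/4) — PASS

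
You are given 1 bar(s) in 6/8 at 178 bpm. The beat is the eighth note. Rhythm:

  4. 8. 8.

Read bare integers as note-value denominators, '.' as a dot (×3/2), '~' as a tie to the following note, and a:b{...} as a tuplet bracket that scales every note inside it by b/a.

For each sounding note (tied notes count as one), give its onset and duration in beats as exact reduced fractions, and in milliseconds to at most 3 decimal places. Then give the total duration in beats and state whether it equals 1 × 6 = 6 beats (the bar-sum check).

1) 0.0ms=0b +1011.236ms=3b
2) 1011.236ms=3b +505.618ms=3/2b
3) 1516.854ms=9/2b +505.618ms=3/2b
Σ=6b of 6 (178bpm 6/8) — PASS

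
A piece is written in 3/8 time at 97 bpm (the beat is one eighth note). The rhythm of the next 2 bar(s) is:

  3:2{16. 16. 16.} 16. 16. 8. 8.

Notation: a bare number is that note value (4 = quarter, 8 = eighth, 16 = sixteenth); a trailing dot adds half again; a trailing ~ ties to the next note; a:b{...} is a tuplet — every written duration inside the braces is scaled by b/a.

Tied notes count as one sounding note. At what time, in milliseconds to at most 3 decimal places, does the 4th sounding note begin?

1. 0.0ms @ 0 + 309.278ms (1/2)
2. 309.278ms @ 1/2 + 309.278ms (1/2)
3. 618.557ms @ 1 + 309.278ms (1/2)
4. 927.835ms @ 3/2 + 463.918ms (3/4)
5. 1391.753ms @ 9/4 + 463.918ms (3/4)
6. 1855.67ms @ 3 + 927.835ms (3/2)
7. 2783.505ms @ 9/2 + 927.835ms (3/2)

note 4 onset = 3/2b = 927.835ms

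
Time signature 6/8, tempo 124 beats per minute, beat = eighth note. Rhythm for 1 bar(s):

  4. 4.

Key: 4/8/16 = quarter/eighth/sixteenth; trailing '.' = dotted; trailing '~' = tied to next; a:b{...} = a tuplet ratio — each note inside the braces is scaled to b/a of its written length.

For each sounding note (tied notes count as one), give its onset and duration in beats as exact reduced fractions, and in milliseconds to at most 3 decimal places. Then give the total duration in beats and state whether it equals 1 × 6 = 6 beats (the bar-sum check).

1) 0.0ms=0b +1451.613ms=3b
2) 1451.613ms=3b +1451.613ms=3b
Σ=6b of 6 (124bpm 6/8) — PASS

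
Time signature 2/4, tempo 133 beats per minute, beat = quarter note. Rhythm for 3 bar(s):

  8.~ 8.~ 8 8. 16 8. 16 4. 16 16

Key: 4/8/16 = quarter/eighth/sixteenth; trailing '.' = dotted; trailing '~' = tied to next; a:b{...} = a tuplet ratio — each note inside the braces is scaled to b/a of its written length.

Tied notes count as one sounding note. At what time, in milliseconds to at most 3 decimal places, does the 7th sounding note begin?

note 7 onset = 11/2b = 2481.203ms

1. 0.0ms @ 0 + 902.256ms (2)
2. 902.256ms @ 2 + 338.346ms (3/4)
3. 1240.602ms @ 11/4 + 112.782ms (1/4)
4. 1353.383ms @ 3 + 338.346ms (3/4)
5. 1691.729ms @ 15/4 + 112.782ms (1/4)
6. 1804.511ms @ 4 + 676.692ms (3/2)
7. 2481.203ms @ 11/2 + 112.782ms (1/4)
8. 2593.985ms @ 23/4 + 112.782ms (1/4)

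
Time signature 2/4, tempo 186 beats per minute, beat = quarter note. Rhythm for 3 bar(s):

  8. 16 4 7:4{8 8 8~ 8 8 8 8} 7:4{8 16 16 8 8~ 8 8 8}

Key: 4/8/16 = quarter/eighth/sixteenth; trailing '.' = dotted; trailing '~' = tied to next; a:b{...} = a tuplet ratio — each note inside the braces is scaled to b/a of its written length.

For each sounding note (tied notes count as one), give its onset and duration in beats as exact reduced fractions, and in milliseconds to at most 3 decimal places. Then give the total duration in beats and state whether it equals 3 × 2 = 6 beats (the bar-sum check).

1) 0.0ms=0b +241.935ms=3/4b
2) 241.935ms=3/4b +80.645ms=1/4b
3) 322.581ms=1b +322.581ms=1b
4) 645.161ms=2b +92.166ms=2/7b
5) 737.327ms=16/7b +92.166ms=2/7b
6) 829.493ms=18/7b +184.332ms=4/7b
7) 1013.825ms=22/7b +92.166ms=2/7b
8) 1105.991ms=24/7b +92.166ms=2/7b
9) 1198.157ms=26/7b +92.166ms=2/7b
10) 1290.323ms=4b +92.166ms=2/7b
11) 1382.488ms=30/7b +46.083ms=1/7b
12) 1428.571ms=31/7b +46.083ms=1/7b
13) 1474.654ms=32/7b +92.166ms=2/7b
14) 1566.82ms=34/7b +184.332ms=4/7b
15) 1751.152ms=38/7b +92.166ms=2/7b
16) 1843.318ms=40/7b +92.166ms=2/7b
Σ=6b of 6 (186bpm 2/4) — PASS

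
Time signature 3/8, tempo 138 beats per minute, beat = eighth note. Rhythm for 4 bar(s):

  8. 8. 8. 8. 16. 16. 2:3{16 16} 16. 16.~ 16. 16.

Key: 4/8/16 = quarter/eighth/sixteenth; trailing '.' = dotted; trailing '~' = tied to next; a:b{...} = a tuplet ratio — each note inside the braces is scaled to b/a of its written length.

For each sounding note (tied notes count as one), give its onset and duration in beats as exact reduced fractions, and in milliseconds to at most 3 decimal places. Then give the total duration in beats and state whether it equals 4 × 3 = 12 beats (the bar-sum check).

1) 0.0ms=0b +652.174ms=3/2b
2) 652.174ms=3/2b +652.174ms=3/2b
3) 1304.348ms=3b +652.174ms=3/2b
4) 1956.522ms=9/2b +652.174ms=3/2b
5) 2608.696ms=6b +326.087ms=3/4b
6) 2934.783ms=27/4b +326.087ms=3/4b
7) 3260.87ms=15/2b +326.087ms=3/4b
8) 3586.957ms=33/4b +326.087ms=3/4b
9) 3913.043ms=9b +326.087ms=3/4b
10) 4239.13ms=39/4b +652.174ms=3/2b
11) 4891.304ms=45/4b +326.087ms=3/4b
Σ=12b of 12 (138bpm 3/8) — PASS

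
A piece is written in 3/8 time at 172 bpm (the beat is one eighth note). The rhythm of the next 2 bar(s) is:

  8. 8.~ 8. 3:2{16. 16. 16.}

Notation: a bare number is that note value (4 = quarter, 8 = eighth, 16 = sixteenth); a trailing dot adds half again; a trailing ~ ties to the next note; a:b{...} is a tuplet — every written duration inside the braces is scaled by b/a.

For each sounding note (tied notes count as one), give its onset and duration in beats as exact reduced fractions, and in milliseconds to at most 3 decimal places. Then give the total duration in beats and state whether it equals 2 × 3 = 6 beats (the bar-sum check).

1) 0.0ms=0b +523.256ms=3/2b
2) 523.256ms=3/2b +1046.512ms=3b
3) 1569.767ms=9/2b +174.419ms=1/2b
4) 1744.186ms=5b +174.419ms=1/2b
5) 1918.605ms=11/2b +174.419ms=1/2b
Σ=6b of 6 (172bpm 3/8) — PASS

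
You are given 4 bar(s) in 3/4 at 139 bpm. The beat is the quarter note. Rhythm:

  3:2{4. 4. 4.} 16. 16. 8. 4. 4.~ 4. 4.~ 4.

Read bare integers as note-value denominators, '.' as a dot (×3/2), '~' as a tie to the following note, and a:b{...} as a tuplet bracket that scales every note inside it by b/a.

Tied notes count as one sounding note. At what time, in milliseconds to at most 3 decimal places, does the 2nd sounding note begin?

1. 0.0ms @ 0 + 431.655ms (1)
2. 431.655ms @ 1 + 431.655ms (1)
3. 863.309ms @ 2 + 431.655ms (1)
4. 1294.964ms @ 3 + 161.871ms (3/8)
5. 1456.835ms @ 27/8 + 161.871ms (3/8)
6. 1618.705ms @ 15/4 + 323.741ms (3/4)
7. 1942.446ms @ 9/2 + 647.482ms (3/2)
8. 2589.928ms @ 6 + 1294.964ms (3)
9. 3884.892ms @ 9 + 1294.964ms (3)

note 2 onset = 1b = 431.655ms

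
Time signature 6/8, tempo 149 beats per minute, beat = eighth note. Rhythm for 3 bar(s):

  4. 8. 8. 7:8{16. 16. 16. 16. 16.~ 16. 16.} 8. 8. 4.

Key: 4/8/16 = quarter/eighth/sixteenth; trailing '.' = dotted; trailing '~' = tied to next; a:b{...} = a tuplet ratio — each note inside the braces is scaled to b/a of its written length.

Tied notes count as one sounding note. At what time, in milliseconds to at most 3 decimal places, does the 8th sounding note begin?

note 8 onset = 66/7b = 3796.74ms

1. 0.0ms @ 0 + 1208.054ms (3)
2. 1208.054ms @ 3 + 604.027ms (3/2)
3. 1812.081ms @ 9/2 + 604.027ms (3/2)
4. 2416.107ms @ 6 + 345.158ms (6/7)
5. 2761.266ms @ 48/7 + 345.158ms (6/7)
6. 3106.424ms @ 54/7 + 345.158ms (6/7)
7. 3451.582ms @ 60/7 + 345.158ms (6/7)
8. 3796.74ms @ 66/7 + 690.316ms (12/7)
9. 4487.057ms @ 78/7 + 345.158ms (6/7)
10. 4832.215ms @ 12 + 604.027ms (3/2)
11. 5436.242ms @ 27/2 + 604.027ms (3/2)
12. 6040.268ms @ 15 + 1208.054ms (3)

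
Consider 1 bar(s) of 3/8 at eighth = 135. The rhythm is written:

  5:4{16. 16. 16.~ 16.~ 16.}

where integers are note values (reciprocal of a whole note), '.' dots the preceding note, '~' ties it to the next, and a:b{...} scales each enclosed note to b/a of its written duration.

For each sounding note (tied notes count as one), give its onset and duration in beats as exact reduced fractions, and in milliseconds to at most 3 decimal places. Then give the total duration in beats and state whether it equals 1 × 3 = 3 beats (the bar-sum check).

1) 0.0ms=0b +266.667ms=3/5b
2) 266.667ms=3/5b +266.667ms=3/5b
3) 533.333ms=6/5b +800.0ms=9/5b
Σ=3b of 3 (135bpm 3/8) — PASS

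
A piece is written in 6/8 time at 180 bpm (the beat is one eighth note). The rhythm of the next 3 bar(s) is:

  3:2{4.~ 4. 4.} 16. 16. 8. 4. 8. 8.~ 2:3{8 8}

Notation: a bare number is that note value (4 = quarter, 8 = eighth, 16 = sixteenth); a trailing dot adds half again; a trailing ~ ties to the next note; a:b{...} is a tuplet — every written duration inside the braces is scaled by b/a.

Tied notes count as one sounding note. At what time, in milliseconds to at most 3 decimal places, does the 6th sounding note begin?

note 6 onset = 9b = 3000.0ms

1. 0.0ms @ 0 + 1333.333ms (4)
2. 1333.333ms @ 4 + 666.667ms (2)
3. 2000.0ms @ 6 + 250.0ms (3/4)
4. 2250.0ms @ 27/4 + 250.0ms (3/4)
5. 2500.0ms @ 15/2 + 500.0ms (3/2)
6. 3000.0ms @ 9 + 1000.0ms (3)
7. 4000.0ms @ 12 + 500.0ms (3/2)
8. 4500.0ms @ 27/2 + 1000.0ms (3)
9. 5500.0ms @ 33/2 + 500.0ms (3/2)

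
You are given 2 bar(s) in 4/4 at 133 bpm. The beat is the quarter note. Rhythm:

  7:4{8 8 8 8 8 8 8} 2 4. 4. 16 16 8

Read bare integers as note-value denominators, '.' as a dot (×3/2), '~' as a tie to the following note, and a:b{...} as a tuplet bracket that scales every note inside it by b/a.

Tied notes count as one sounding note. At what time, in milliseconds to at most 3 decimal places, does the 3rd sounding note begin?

1. 0.0ms @ 0 + 128.894ms (2/7)
2. 128.894ms @ 2/7 + 128.894ms (2/7)
3. 257.787ms @ 4/7 + 128.894ms (2/7)
4. 386.681ms @ 6/7 + 128.894ms (2/7)
5. 515.575ms @ 8/7 + 128.894ms (2/7)
6. 644.468ms @ 10/7 + 128.894ms (2/7)
7. 773.362ms @ 12/7 + 128.894ms (2/7)
8. 902.256ms @ 2 + 902.256ms (2)
9. 1804.511ms @ 4 + 676.692ms (3/2)
10. 2481.203ms @ 11/2 + 676.692ms (3/2)
11. 3157.895ms @ 7 + 112.782ms (1/4)
12. 3270.677ms @ 29/4 + 112.782ms (1/4)
13. 3383.459ms @ 15/2 + 225.564ms (1/2)

note 3 onset = 4/7b = 257.787ms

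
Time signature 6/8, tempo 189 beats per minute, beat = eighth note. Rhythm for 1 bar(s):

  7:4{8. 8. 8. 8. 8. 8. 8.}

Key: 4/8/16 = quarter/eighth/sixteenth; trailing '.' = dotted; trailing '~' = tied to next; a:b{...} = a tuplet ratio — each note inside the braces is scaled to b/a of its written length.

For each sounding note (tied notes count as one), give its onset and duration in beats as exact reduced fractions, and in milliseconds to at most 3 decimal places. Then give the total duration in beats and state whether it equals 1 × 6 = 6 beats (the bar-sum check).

1) 0.0ms=0b +272.109ms=6/7b
2) 272.109ms=6/7b +272.109ms=6/7b
3) 544.218ms=12/7b +272.109ms=6/7b
4) 816.327ms=18/7b +272.109ms=6/7b
5) 1088.435ms=24/7b +272.109ms=6/7b
6) 1360.544ms=30/7b +272.109ms=6/7b
7) 1632.653ms=36/7b +272.109ms=6/7b
Σ=6b of 6 (189bpm 6/8) — PASS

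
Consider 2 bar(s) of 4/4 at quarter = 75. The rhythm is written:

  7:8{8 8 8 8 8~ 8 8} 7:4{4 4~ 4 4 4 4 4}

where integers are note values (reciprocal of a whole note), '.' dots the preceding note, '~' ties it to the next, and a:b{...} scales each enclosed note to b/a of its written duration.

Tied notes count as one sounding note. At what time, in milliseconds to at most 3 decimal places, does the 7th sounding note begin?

note 7 onset = 4b = 3200.0ms

1. 0.0ms @ 0 + 457.143ms (4/7)
2. 457.143ms @ 4/7 + 457.143ms (4/7)
3. 914.286ms @ 8/7 + 457.143ms (4/7)
4. 1371.429ms @ 12/7 + 457.143ms (4/7)
5. 1828.571ms @ 16/7 + 914.286ms (8/7)
6. 2742.857ms @ 24/7 + 457.143ms (4/7)
7. 3200.0ms @ 4 + 457.143ms (4/7)
8. 3657.143ms @ 32/7 + 914.286ms (8/7)
9. 4571.429ms @ 40/7 + 457.143ms (4/7)
10. 5028.571ms @ 44/7 + 457.143ms (4/7)
11. 5485.714ms @ 48/7 + 457.143ms (4/7)
12. 5942.857ms @ 52/7 + 457.143ms (4/7)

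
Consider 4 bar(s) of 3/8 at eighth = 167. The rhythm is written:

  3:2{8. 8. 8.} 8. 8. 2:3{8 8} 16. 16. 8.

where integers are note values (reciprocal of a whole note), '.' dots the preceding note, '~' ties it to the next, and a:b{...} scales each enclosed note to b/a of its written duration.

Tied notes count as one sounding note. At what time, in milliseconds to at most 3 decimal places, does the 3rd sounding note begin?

1. 0.0ms @ 0 + 359.281ms (1)
2. 359.281ms @ 1 + 359.281ms (1)
3. 718.563ms @ 2 + 359.281ms (1)
4. 1077.844ms @ 3 + 538.922ms (3/2)
5. 1616.766ms @ 9/2 + 538.922ms (3/2)
6. 2155.689ms @ 6 + 538.922ms (3/2)
7. 2694.611ms @ 15/2 + 538.922ms (3/2)
8. 3233.533ms @ 9 + 269.461ms (3/4)
9. 3502.994ms @ 39/4 + 269.461ms (3/4)
10. 3772.455ms @ 21/2 + 538.922ms (3/2)

note 3 onset = 2b = 718.563ms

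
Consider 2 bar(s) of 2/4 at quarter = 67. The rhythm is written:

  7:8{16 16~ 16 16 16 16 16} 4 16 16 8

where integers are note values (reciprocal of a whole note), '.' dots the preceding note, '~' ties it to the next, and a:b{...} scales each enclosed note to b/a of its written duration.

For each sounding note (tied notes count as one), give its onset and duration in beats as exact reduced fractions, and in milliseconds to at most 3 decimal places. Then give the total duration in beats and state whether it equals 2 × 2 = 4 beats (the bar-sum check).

1) 0.0ms=0b +255.864ms=2/7b
2) 255.864ms=2/7b +511.727ms=4/7b
3) 767.591ms=6/7b +255.864ms=2/7b
4) 1023.454ms=8/7b +255.864ms=2/7b
5) 1279.318ms=10/7b +255.864ms=2/7b
6) 1535.181ms=12/7b +255.864ms=2/7b
7) 1791.045ms=2b +895.522ms=1b
8) 2686.567ms=3b +223.881ms=1/4b
9) 2910.448ms=13/4b +223.881ms=1/4b
10) 3134.328ms=7/2b +447.761ms=1/2b
Σ=4b of 4 (67bpm 2/4) — PASS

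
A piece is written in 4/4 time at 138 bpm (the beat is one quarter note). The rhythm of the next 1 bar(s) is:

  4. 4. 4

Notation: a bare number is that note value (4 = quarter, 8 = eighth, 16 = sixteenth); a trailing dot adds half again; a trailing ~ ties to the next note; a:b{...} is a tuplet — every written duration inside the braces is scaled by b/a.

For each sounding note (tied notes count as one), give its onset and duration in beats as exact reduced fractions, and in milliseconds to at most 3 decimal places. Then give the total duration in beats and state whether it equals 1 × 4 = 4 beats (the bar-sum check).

1) 0.0ms=0b +652.174ms=3/2b
2) 652.174ms=3/2b +652.174ms=3/2b
3) 1304.348ms=3b +434.783ms=1b
Σ=4b of 4 (138bpm 4/4) — PASS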